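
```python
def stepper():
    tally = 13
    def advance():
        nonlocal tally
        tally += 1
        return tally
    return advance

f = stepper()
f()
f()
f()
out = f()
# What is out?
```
17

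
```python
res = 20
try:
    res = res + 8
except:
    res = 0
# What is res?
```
28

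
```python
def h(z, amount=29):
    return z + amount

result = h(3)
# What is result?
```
32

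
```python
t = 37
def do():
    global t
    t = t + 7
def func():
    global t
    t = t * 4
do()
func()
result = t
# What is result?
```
176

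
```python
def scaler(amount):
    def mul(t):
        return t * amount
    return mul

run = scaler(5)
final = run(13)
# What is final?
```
65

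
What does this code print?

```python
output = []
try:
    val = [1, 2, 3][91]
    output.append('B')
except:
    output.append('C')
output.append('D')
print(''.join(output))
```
CD

Exception raised in try, caught by bare except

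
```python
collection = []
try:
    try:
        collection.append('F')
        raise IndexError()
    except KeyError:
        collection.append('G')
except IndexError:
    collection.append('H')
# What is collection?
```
['F', 'H']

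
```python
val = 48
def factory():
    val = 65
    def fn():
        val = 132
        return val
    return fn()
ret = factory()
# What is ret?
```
132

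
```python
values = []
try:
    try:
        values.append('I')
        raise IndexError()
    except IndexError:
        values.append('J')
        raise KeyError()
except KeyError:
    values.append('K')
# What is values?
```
['I', 'J', 'K']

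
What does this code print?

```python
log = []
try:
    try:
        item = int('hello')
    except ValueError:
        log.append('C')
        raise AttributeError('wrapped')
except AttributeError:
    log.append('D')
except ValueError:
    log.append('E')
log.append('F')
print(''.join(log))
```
CDF

AttributeError raised and caught, original ValueError not re-raised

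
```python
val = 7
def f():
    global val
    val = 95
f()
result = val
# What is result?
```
95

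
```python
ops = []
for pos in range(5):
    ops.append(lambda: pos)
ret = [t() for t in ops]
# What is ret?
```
[4, 4, 4, 4, 4]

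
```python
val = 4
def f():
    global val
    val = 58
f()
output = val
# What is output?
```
58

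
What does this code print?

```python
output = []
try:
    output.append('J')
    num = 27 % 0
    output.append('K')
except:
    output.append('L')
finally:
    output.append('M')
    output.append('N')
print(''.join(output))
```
JLMN

Code before exception runs, then except, then all of finally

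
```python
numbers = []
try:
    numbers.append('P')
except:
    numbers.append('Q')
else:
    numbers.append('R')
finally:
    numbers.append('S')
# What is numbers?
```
['P', 'R', 'S']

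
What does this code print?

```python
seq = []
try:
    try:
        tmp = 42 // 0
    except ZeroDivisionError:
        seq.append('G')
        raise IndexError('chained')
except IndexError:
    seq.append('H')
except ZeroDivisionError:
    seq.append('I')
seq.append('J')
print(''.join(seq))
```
GHJ

IndexError raised and caught, original ZeroDivisionError not re-raised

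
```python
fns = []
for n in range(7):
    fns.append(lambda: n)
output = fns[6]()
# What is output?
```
6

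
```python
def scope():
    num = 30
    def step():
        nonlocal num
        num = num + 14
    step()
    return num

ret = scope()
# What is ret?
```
44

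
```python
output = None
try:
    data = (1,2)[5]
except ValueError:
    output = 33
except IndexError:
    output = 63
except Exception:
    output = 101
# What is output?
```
63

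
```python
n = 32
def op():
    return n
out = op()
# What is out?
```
32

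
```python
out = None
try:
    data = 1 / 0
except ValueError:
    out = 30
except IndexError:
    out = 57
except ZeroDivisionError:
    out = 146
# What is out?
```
146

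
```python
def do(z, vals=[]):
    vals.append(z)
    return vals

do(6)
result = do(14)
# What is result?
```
[6, 14]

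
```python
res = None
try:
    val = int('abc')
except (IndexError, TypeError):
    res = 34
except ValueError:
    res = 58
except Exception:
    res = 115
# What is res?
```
58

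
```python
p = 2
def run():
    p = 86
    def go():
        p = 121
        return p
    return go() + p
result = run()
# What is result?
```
207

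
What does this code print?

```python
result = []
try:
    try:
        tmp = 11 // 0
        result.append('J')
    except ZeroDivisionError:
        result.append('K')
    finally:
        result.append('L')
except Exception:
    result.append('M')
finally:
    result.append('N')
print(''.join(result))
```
KLN

Both finally blocks run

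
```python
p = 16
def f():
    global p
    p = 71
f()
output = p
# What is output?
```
71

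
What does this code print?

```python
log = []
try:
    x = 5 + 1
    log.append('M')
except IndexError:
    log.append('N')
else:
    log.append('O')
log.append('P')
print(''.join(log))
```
MOP

else block runs when no exception occurs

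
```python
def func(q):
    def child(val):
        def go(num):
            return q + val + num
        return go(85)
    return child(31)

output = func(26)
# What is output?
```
142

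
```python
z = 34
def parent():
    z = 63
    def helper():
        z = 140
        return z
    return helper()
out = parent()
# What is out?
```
140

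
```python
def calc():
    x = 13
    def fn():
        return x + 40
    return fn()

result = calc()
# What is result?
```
53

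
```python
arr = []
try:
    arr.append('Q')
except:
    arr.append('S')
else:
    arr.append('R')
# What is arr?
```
['Q', 'R']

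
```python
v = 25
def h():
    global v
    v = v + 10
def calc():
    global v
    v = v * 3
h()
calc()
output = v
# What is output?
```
105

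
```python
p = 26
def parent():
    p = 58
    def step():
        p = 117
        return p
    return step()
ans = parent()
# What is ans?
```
117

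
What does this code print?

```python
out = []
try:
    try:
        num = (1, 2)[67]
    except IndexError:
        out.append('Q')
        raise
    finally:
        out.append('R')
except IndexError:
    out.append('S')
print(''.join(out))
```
QRS

finally runs before re-raised exception propagates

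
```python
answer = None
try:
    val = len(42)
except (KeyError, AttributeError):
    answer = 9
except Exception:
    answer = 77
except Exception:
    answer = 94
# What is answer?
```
77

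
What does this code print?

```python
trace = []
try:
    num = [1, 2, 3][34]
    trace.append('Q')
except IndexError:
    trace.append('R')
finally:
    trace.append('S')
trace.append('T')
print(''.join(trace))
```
RST

finally always runs, even after exception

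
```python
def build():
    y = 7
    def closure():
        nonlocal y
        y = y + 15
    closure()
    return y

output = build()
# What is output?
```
22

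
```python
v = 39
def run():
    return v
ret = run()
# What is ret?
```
39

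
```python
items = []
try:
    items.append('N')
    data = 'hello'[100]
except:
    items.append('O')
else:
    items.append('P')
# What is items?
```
['N', 'O']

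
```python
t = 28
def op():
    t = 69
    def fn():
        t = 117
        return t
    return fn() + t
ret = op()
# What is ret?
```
186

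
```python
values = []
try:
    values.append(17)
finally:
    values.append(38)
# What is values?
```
[17, 38]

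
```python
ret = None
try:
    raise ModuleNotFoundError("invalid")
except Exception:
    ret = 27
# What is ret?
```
27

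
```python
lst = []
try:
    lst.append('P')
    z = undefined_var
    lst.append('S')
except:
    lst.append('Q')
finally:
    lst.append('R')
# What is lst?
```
['P', 'Q', 'R']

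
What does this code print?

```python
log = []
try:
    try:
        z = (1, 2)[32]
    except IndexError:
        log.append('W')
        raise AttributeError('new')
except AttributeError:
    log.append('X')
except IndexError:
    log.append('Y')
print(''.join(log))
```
WX

New AttributeError raised, caught by outer AttributeError handler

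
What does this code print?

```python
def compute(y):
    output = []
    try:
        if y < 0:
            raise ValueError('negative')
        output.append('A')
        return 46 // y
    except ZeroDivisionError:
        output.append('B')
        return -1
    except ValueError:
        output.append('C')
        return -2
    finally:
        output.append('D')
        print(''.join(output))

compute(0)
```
ABD

y=0 causes ZeroDivisionError, caught, finally prints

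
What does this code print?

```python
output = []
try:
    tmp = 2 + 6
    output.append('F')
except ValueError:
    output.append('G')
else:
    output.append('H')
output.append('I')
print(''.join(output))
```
FHI

else block runs when no exception occurs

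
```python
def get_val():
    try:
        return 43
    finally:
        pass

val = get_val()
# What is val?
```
43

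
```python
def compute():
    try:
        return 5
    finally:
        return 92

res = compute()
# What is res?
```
92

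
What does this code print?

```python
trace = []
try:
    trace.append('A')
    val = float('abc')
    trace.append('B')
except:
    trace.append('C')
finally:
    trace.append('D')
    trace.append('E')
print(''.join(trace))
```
ACDE

Code before exception runs, then except, then all of finally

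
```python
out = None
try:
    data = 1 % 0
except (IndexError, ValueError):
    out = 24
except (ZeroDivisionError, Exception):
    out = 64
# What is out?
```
64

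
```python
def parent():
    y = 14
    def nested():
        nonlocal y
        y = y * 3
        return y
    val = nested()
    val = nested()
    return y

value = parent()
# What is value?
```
126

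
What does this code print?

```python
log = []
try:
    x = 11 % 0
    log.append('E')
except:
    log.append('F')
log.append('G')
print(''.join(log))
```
FG

Exception raised in try, caught by bare except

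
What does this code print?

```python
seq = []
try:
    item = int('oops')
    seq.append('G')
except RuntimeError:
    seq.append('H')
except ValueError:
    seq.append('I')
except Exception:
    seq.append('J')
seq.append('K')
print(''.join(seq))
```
IK

ValueError matches before generic Exception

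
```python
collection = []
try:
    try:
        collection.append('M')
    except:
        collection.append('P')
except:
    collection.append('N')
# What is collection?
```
['M']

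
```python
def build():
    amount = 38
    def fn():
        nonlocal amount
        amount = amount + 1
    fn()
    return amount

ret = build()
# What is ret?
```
39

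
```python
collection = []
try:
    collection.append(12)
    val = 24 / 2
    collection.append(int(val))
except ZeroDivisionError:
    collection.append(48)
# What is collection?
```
[12, 12]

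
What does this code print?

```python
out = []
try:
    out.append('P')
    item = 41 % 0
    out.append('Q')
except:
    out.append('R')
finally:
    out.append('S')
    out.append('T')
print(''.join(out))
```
PRST

Code before exception runs, then except, then all of finally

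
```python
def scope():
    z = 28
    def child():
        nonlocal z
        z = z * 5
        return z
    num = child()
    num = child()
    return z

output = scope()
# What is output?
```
700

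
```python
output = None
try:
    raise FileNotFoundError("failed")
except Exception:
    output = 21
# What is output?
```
21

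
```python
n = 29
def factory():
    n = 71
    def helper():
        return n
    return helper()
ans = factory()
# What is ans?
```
71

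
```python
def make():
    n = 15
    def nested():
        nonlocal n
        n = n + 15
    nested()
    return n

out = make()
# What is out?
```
30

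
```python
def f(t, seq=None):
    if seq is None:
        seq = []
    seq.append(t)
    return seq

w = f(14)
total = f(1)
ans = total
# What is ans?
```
[1]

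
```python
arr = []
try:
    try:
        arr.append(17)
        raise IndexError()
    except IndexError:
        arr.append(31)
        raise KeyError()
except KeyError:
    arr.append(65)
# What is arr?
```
[17, 31, 65]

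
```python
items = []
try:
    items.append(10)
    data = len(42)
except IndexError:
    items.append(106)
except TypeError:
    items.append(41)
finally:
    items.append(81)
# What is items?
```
[10, 41, 81]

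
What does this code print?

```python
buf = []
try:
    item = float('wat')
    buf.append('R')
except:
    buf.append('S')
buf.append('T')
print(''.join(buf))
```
ST

Exception raised in try, caught by bare except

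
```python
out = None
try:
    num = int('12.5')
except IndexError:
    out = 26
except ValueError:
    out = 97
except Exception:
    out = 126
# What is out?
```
97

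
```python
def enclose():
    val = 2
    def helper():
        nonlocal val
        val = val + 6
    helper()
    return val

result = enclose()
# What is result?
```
8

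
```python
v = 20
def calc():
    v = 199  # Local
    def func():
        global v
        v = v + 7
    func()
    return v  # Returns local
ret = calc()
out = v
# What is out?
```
27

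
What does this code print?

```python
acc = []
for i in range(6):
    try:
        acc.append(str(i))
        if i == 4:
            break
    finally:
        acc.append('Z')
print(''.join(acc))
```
0Z1Z2Z3Z4Z

finally runs even when breaking out of loop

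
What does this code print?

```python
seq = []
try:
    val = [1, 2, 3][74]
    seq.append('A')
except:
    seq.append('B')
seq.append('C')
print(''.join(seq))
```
BC

Exception raised in try, caught by bare except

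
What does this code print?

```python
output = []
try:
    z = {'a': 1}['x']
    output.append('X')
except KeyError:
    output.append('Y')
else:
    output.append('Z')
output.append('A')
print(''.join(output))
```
YA

else block skipped when exception is caught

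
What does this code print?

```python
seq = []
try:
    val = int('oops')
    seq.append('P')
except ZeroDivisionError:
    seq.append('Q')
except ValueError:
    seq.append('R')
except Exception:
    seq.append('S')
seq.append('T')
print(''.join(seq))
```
RT

ValueError matches before generic Exception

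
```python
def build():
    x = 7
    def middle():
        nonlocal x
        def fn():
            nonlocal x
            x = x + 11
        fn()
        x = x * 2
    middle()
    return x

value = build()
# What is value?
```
36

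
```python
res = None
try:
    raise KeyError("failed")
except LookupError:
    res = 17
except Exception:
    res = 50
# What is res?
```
17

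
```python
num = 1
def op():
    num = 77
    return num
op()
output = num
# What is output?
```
1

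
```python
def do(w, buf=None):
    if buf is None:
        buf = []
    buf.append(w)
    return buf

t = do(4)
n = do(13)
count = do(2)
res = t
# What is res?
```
[4]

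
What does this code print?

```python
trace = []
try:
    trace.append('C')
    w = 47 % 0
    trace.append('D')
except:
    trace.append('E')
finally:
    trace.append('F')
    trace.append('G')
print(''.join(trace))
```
CEFG

Code before exception runs, then except, then all of finally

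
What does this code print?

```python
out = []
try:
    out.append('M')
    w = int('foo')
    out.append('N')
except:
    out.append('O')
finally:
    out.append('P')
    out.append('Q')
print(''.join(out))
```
MOPQ

Code before exception runs, then except, then all of finally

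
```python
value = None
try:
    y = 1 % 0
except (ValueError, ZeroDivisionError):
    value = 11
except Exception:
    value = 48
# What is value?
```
11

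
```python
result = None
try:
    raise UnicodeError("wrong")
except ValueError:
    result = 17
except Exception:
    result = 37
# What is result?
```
17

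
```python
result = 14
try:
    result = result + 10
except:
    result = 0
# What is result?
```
24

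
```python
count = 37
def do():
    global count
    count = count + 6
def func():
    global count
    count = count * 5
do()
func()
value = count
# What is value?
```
215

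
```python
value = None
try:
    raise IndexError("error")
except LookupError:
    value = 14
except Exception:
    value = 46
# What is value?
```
14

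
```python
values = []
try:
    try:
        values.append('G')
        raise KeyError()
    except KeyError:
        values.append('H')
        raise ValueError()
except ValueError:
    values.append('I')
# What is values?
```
['G', 'H', 'I']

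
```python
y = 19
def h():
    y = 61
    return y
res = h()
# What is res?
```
61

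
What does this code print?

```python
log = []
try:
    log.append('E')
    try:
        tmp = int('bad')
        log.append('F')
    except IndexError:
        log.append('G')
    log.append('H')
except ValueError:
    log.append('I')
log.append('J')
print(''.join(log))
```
EIJ

Inner handler doesn't match, propagates to outer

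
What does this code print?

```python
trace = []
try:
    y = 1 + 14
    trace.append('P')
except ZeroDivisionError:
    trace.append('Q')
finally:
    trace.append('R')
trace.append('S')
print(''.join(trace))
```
PRS

finally runs after normal execution too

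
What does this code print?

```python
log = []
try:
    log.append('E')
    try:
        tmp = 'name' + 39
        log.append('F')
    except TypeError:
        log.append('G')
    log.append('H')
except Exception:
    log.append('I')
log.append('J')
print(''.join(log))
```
EGHJ

Inner exception caught by inner handler, outer continues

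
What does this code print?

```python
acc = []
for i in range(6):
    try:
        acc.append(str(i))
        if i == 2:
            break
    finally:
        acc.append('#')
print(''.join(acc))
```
0#1#2#

finally runs even when breaking out of loop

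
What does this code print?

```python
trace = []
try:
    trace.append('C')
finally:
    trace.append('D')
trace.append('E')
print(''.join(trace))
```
CDE

try/finally without except, no exception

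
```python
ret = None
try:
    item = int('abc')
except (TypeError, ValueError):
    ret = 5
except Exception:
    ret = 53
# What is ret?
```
5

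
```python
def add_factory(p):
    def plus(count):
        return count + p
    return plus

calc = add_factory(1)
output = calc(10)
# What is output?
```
11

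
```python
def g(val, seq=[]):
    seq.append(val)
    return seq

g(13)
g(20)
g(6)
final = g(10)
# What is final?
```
[13, 20, 6, 10]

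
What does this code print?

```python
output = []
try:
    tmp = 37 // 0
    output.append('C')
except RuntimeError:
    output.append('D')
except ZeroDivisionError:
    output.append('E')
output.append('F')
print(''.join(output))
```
EF

ZeroDivisionError is caught by its specific handler, not RuntimeError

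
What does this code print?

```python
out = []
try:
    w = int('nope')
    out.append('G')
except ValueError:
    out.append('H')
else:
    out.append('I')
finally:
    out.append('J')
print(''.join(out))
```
HJ

Exception: except runs, else skipped, finally runs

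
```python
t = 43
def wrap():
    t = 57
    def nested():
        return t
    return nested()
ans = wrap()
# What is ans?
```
57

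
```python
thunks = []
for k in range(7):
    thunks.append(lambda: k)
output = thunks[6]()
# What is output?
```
6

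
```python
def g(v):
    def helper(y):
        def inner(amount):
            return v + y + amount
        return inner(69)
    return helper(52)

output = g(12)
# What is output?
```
133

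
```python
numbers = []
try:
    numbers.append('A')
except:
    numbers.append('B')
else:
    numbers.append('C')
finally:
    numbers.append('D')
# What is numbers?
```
['A', 'C', 'D']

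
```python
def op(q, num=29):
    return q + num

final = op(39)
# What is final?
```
68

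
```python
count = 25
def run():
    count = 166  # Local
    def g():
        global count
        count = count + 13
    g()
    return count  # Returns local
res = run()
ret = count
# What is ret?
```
38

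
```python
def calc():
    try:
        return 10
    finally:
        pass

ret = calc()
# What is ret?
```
10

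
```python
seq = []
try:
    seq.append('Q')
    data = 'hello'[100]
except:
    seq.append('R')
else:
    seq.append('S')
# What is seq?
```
['Q', 'R']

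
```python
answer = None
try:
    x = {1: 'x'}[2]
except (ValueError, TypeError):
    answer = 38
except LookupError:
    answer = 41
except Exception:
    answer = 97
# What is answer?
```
41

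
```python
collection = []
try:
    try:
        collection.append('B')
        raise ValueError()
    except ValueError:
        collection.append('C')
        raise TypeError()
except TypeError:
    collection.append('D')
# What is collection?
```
['B', 'C', 'D']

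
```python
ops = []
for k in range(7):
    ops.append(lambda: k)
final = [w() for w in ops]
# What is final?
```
[6, 6, 6, 6, 6, 6, 6]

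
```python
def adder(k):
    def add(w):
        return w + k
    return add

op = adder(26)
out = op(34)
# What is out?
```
60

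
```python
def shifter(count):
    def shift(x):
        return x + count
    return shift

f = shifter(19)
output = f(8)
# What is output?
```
27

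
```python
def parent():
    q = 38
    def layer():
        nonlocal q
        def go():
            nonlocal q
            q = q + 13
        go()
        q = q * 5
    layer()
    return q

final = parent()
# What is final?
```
255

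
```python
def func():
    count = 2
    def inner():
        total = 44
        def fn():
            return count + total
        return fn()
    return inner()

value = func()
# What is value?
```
46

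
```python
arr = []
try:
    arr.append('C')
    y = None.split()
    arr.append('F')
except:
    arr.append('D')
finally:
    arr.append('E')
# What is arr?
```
['C', 'D', 'E']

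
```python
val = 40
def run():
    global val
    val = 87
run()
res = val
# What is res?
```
87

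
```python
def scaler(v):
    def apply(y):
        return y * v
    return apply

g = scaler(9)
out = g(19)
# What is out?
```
171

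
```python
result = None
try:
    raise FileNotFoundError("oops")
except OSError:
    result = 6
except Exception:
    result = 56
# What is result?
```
6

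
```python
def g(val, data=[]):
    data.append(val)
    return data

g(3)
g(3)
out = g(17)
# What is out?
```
[3, 3, 17]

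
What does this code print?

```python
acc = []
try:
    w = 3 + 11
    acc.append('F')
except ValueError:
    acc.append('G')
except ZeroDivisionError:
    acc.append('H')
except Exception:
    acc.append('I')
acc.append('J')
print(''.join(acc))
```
FJ

No exception, try block completes normally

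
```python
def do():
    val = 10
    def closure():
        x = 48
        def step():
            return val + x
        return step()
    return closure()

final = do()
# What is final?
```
58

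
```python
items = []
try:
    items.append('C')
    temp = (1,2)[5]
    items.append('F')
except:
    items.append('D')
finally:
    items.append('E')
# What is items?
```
['C', 'D', 'E']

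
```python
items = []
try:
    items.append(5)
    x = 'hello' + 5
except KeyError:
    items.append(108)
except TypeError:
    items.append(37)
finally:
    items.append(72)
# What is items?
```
[5, 37, 72]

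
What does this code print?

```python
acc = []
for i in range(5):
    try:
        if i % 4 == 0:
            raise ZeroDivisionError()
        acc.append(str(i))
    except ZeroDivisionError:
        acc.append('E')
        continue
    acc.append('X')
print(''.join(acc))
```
E1X2X3XE

continue in except skips rest of loop body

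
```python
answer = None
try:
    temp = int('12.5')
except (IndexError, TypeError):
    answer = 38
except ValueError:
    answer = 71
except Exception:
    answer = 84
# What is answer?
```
71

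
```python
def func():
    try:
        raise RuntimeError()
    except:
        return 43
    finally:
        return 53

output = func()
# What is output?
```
53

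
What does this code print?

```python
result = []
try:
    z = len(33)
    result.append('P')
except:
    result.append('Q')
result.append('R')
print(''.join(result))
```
QR

Exception raised in try, caught by bare except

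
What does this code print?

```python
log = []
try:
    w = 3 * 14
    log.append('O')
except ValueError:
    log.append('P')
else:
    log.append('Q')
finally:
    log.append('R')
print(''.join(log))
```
OQR

else runs before finally when no exception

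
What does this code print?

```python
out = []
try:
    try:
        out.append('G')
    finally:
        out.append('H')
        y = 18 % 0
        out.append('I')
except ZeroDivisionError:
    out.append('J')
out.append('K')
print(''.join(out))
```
GHJK

Exception in inner finally caught by outer except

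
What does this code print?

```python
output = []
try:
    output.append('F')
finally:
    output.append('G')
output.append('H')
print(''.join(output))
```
FGH

try/finally without except, no exception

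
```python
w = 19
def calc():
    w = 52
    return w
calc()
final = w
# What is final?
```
19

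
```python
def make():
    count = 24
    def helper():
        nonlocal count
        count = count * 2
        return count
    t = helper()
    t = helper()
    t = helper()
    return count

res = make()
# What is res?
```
192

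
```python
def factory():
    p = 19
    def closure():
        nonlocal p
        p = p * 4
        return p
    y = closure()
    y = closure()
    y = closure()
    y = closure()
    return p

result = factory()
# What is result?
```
4864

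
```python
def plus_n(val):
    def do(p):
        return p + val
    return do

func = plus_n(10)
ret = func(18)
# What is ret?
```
28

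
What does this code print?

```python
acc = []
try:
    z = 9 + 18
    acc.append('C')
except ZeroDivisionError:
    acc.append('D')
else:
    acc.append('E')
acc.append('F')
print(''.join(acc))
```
CEF

else block runs when no exception occurs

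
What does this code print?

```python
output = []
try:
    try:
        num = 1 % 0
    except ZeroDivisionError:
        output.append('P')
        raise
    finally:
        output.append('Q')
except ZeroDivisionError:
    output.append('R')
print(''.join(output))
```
PQR

finally runs before re-raised exception propagates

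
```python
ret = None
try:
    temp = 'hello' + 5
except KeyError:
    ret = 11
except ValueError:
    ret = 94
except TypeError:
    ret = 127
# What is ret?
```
127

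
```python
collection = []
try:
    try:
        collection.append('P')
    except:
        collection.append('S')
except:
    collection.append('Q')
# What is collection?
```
['P']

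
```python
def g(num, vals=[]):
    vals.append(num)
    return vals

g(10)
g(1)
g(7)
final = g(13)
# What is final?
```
[10, 1, 7, 13]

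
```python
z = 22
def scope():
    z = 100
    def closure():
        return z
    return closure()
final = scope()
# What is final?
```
100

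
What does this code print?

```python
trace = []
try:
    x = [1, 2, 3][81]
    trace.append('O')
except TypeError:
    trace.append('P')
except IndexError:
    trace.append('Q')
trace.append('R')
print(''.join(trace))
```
QR

IndexError is caught by its specific handler, not TypeError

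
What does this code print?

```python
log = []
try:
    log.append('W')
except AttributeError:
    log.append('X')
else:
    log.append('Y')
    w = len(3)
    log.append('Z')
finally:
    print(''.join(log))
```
WY

Try succeeds, else appends 'Y', TypeError in else is uncaught, finally prints before exception propagates ('Z' never appended)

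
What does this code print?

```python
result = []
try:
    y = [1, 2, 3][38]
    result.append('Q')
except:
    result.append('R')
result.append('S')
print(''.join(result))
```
RS

Exception raised in try, caught by bare except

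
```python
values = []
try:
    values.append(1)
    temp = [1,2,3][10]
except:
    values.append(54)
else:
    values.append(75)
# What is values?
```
[1, 54]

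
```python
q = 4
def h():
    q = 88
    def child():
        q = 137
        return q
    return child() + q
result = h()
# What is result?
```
225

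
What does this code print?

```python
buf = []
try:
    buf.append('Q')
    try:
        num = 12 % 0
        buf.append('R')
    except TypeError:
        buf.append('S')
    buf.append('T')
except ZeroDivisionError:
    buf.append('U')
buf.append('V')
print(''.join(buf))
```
QUV

Inner handler doesn't match, propagates to outer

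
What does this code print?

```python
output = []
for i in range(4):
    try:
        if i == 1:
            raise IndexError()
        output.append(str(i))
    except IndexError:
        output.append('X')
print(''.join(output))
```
0X23

Exception on i=1 caught, loop continues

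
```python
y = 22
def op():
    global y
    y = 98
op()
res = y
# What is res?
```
98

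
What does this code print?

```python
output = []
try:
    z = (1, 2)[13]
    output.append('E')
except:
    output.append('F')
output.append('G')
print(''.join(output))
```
FG

Exception raised in try, caught by bare except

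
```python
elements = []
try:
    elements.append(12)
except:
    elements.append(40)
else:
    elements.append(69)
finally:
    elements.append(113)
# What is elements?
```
[12, 69, 113]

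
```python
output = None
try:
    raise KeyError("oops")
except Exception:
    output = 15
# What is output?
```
15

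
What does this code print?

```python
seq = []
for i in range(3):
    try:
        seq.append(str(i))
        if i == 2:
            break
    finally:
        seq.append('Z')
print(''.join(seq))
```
0Z1Z2Z

finally runs even when breaking out of loop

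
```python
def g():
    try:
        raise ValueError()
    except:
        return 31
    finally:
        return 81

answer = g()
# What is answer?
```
81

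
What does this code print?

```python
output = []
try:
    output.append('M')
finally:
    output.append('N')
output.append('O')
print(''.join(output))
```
MNO

try/finally without except, no exception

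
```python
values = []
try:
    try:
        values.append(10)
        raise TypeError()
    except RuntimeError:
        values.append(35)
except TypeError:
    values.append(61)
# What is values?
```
[10, 61]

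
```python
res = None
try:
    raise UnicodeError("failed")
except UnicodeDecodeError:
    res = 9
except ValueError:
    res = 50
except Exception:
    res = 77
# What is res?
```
50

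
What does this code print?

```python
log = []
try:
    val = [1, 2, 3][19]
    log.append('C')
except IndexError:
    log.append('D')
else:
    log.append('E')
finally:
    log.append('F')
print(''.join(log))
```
DF

Exception: except runs, else skipped, finally runs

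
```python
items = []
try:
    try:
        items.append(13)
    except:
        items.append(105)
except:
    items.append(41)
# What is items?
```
[13]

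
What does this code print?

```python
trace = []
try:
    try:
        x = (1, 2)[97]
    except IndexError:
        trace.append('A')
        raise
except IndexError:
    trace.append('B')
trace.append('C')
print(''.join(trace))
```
ABC

raise without argument re-raises current exception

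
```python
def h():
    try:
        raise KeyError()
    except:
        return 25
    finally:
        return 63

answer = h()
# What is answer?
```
63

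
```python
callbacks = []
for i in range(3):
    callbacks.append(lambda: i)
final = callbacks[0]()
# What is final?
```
2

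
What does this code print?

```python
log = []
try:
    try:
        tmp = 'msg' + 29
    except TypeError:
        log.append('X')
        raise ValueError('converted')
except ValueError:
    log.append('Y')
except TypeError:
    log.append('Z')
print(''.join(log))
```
XY

New ValueError raised, caught by outer ValueError handler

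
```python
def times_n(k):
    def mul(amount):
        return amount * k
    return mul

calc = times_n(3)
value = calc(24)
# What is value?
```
72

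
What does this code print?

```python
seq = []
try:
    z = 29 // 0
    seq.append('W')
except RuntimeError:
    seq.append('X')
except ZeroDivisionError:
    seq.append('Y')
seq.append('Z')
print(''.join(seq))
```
YZ

ZeroDivisionError is caught by its specific handler, not RuntimeError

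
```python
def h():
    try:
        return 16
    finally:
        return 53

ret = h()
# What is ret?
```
53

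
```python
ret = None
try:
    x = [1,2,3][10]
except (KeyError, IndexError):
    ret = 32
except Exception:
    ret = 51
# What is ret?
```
32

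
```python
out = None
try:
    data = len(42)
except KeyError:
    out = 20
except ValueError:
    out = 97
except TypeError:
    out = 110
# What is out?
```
110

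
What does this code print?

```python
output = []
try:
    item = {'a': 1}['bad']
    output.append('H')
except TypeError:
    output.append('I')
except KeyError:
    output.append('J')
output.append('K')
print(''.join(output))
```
JK

KeyError is caught by its specific handler, not TypeError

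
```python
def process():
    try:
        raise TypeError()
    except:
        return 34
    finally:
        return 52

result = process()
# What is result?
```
52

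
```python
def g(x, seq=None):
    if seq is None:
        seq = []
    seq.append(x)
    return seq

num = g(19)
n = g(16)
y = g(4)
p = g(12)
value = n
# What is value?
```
[16]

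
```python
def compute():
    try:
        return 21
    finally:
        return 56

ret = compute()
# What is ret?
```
56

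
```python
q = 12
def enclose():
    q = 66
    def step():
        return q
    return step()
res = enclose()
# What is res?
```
66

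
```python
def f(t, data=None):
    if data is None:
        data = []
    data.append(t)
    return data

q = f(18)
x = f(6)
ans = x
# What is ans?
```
[6]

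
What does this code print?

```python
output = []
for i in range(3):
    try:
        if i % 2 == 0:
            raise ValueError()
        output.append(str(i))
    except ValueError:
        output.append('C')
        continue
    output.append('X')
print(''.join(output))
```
C1XC

continue in except skips rest of loop body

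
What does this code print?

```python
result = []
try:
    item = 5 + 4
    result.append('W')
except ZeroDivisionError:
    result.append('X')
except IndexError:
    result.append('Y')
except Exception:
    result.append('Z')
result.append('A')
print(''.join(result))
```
WA

No exception, try block completes normally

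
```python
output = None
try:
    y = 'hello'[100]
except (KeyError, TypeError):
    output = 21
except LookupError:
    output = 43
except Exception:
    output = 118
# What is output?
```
43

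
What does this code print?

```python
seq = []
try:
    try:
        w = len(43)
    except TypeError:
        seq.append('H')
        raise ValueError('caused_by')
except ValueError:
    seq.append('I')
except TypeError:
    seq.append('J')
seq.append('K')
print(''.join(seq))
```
HIK

ValueError raised and caught, original TypeError not re-raised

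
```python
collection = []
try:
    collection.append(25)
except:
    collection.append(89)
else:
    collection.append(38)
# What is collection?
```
[25, 38]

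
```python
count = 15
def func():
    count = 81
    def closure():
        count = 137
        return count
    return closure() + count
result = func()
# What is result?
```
218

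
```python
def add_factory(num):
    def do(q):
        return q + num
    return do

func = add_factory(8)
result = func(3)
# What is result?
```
11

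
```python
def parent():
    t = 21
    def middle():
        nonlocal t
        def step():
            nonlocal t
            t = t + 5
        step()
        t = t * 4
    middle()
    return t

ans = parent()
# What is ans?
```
104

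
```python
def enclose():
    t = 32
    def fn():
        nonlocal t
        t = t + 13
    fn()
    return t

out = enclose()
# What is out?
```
45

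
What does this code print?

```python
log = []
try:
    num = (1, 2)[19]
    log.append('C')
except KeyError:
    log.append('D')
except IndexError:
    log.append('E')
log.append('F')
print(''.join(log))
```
EF

IndexError is caught by its specific handler, not KeyError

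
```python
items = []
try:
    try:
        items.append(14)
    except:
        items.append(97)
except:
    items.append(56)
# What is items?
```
[14]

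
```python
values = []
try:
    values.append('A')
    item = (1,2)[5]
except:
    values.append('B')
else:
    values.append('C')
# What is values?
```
['A', 'B']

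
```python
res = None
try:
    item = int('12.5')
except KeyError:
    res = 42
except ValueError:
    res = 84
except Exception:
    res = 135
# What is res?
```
84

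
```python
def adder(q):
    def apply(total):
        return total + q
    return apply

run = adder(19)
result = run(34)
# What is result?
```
53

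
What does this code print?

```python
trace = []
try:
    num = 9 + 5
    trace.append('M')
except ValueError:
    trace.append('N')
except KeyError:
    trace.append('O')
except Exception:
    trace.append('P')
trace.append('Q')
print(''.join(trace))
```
MQ

No exception, try block completes normally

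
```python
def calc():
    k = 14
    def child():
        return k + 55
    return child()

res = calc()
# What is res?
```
69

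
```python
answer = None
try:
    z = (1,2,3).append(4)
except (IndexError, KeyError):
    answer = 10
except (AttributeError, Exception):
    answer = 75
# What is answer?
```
75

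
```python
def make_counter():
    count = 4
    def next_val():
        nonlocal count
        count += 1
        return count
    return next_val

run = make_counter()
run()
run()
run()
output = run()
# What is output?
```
8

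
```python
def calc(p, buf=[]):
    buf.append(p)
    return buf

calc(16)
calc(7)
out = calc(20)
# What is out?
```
[16, 7, 20]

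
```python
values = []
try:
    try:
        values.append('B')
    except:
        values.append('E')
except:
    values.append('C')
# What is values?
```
['B']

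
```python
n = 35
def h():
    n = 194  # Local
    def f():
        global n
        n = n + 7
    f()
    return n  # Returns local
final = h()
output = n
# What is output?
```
42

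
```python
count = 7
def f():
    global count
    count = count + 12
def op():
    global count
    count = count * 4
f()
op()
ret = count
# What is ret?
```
76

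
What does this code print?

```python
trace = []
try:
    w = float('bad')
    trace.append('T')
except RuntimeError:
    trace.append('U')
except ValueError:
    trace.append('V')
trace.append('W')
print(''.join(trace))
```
VW

ValueError is caught by its specific handler, not RuntimeError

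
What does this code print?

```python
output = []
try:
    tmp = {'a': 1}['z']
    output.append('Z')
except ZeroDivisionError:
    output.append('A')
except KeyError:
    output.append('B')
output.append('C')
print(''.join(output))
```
BC

KeyError is caught by its specific handler, not ZeroDivisionError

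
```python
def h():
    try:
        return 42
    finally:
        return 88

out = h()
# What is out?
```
88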